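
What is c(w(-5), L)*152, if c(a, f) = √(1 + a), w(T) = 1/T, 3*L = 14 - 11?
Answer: 304*√5/5 ≈ 135.95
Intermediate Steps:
L = 1 (L = (14 - 11)/3 = (⅓)*3 = 1)
c(w(-5), L)*152 = √(1 + 1/(-5))*152 = √(1 - ⅕)*152 = √(⅘)*152 = (2*√5/5)*152 = 304*√5/5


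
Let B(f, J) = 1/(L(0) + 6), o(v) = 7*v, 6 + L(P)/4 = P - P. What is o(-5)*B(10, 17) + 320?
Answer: 5795/18 ≈ 321.94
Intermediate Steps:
L(P) = -24 (L(P) = -24 + 4*(P - P) = -24 + 4*0 = -24 + 0 = -24)
B(f, J) = -1/18 (B(f, J) = 1/(-24 + 6) = 1/(-18) = -1/18)
o(-5)*B(10, 17) + 320 = (7*(-5))*(-1/18) + 320 = -35*(-1/18) + 320 = 35/18 + 320 = 5795/18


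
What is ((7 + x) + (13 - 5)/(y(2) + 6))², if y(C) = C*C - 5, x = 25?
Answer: 28224/25 ≈ 1129.0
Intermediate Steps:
y(C) = -5 + C² (y(C) = C² - 5 = -5 + C²)
((7 + x) + (13 - 5)/(y(2) + 6))² = ((7 + 25) + (13 - 5)/((-5 + 2²) + 6))² = (32 + 8/((-5 + 4) + 6))² = (32 + 8/(-1 + 6))² = (32 + 8/5)² = (168/5)² = 28224/25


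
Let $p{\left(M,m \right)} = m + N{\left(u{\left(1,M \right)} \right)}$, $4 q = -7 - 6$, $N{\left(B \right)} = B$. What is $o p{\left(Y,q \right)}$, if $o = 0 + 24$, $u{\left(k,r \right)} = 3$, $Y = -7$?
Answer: $-6$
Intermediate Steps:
$q = - \frac{13}{4}$ ($q = \frac{-7 - 6}{4} = \frac{1}{4} \left(-13\right) = - \frac{13}{4} \approx -3.25$)
$p{\left(M,m \right)} = 3 + m$ ($p{\left(M,m \right)} = m + 3 = 3 + m$)
$o = 24$
$o p{\left(Y,q \right)} = 24 \left(3 - \frac{13}{4}\right) = 24 \left(- \frac{1}{4}\right) = -6$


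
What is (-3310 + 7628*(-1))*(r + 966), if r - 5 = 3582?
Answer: -49800714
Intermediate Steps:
r = 3587 (r = 5 + 3582 = 3587)
(-3310 + 7628*(-1))*(r + 966) = (-3310 + 7628*(-1))*(3587 + 966) = (-3310 - 7628)*4553 = -10938*4553 = -49800714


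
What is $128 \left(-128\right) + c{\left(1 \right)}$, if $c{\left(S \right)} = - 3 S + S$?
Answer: $-16386$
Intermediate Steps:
$c{\left(S \right)} = - 2 S$
$128 \left(-128\right) + c{\left(1 \right)} = 128 \left(-128\right) - 2 = -16384 - 2 = -16386$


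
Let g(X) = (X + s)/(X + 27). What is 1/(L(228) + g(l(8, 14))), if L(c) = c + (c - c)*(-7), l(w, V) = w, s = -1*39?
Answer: 35/7949 ≈ 0.0044031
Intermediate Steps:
s = -39
L(c) = c (L(c) = c + 0*(-7) = c + 0 = c)
g(X) = (-39 + X)/(27 + X) (g(X) = (X - 39)/(X + 27) = (-39 + X)/(27 + X))
1/(L(228) + g(l(8, 14))) = 1/(228 + (-39 + 8)/(27 + 8)) = 1/(228 - 31/35) = 1/(7949/35) = 35/7949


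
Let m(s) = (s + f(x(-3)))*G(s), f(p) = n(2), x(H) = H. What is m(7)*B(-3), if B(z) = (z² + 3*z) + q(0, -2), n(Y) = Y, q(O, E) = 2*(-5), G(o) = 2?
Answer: -180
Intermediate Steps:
q(O, E) = -10
f(p) = 2
B(z) = -10 + z² + 3*z (B(z) = (z² + 3*z) - 10 = -10 + z² + 3*z)
m(s) = 4 + 2*s (m(s) = (s + 2)*2 = (2 + s)*2 = 4 + 2*s)
m(7)*B(-3) = (4 + 2*7)*(-10 + (-3)² + 3*(-3)) = (4 + 14)*(-10 + 9 - 9) = 18*(-10) = -180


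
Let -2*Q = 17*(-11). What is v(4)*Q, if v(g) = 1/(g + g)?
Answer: 187/16 ≈ 11.688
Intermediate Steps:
v(g) = 1/(2*g)
Q = 187/2 (Q = -17*(-11)/2 = -½*(-187) = 187/2 ≈ 93.500)
v(4)*Q = ((½)/4)*(187/2) = ((½)*(¼))*(187/2) = (⅛)*(187/2) = 187/16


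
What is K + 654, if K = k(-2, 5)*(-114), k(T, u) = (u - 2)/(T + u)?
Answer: 540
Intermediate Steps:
k(T, u) = (-2 + u)/(T + u)
K = -114 (K = ((-2 + 5)/(-2 + 5))*(-114) = (3/3)*(-114) = ((1/3)*3)*(-114) = 1*(-114) = -114)
K + 654 = -114 + 654 = 540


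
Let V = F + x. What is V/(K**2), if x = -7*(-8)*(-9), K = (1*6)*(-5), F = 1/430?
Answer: -216719/387000 ≈ -0.56000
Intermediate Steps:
F = 1/430 ≈ 0.0023256
K = -30 (K = 6*(-5) = -30)
x = -504 (x = 56*(-9) = -504)
V = -216719/430 (V = 1/430 - 504 = -216719/430 ≈ -504.00)
V/(K**2) = -216719/(430*((-30)**2)) = -216719/430/900 = -216719/430*1/900 = -216719/387000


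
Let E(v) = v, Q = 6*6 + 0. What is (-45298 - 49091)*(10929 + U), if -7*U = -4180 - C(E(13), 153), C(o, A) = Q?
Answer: -7618985691/7 ≈ -1.0884e+9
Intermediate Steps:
Q = 36 (Q = 36 + 0 = 36)
C(o, A) = 36
U = 4216/7 (U = -(-4180 - 1*36)/7 = -(-4180 - 36)/7 = -1/7*(-4216) = 4216/7 ≈ 602.29)
(-45298 - 49091)*(10929 + U) = (-45298 - 49091)*(10929 + 4216/7) = -94389*80719/7 = -7618985691/7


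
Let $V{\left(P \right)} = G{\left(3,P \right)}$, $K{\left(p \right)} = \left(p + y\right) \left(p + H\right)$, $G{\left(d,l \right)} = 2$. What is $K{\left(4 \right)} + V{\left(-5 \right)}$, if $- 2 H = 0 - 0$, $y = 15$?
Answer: $78$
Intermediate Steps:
$H = 0$ ($H = - \frac{0 - 0}{2} = - \frac{0 + 0}{2} = \left(- \frac{1}{2}\right) 0 = 0$)
$K{\left(p \right)} = p \left(15 + p\right)$ ($K{\left(p \right)} = \left(p + 15\right) \left(p + 0\right) = \left(15 + p\right) p = p \left(15 + p\right)$)
$V{\left(P \right)} = 2$
$K{\left(4 \right)} + V{\left(-5 \right)} = 4 \left(15 + 4\right) + 2 = 4 \cdot 19 + 2 = 76 + 2 = 78$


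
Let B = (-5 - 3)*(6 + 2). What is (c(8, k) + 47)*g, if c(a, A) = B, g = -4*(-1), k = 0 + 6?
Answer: -68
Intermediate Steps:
k = 6
g = 4
B = -64 (B = -8*8 = -64)
c(a, A) = -64
(c(8, k) + 47)*g = (-64 + 47)*4 = -17*4 = -68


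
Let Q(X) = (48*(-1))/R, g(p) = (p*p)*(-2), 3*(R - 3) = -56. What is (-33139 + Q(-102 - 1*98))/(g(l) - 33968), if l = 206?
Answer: 1557389/5585480 ≈ 0.27883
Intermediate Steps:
R = -47/3 (R = 3 + (⅓)*(-56) = 3 - 56/3 = -47/3 ≈ -15.667)
g(p) = -2*p² (g(p) = p²*(-2) = -2*p²)
Q(X) = 144/47 (Q(X) = (48*(-1))/(-47/3) = -48*(-3/47) = 144/47)
(-33139 + Q(-102 - 1*98))/(g(l) - 33968) = (-33139 + 144/47)/(-2*206² - 33968) = -1557389/(47*(-2*42436 - 33968)) = -1557389/(47*(-84872 - 33968)) = -1557389/47/(-118840) = -1557389/47*(-1/118840) = 1557389/5585480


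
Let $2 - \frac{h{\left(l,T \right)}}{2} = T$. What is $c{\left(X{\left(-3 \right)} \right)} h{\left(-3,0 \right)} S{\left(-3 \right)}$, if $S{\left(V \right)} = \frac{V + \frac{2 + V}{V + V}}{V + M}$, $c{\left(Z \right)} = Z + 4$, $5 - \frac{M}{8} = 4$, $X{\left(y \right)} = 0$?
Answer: $- \frac{136}{15} \approx -9.0667$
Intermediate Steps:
$h{\left(l,T \right)} = 4 - 2 T$
$M = 8$ ($M = 40 - 32 = 8$)
$c{\left(Z \right)} = 4 + Z$
$S{\left(V \right)} = \frac{V + \frac{2 + V}{2 V}}{8 + V}$ ($S{\left(V \right)} = \frac{V + \frac{2 + V}{V + V}}{V + 8} = \frac{V + \frac{2 + V}{2 V}}{8 + V}$)
$c{\left(X{\left(-3 \right)} \right)} h{\left(-3,0 \right)} S{\left(-3 \right)} = \left(4 + 0\right) \left(4 - 0\right) \frac{1 + \left(-3\right)^{2} + \frac{1}{2} \left(-3\right)}{\left(-3\right) \left(8 - 3\right)} = 4 \left(4 + 0\right) \left(- \frac{1 + 9 - \frac{3}{2}}{3 \cdot 5}\right) = 4 \cdot 4 \left(\left(- \frac{1}{3}\right) \frac{1}{5} \cdot \frac{17}{2}\right) = 16 \left(- \frac{17}{30}\right) = - \frac{136}{15}$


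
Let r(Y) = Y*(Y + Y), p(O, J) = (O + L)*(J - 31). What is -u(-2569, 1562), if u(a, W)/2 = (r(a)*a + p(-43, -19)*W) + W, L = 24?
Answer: 67816173112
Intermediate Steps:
p(O, J) = (-31 + J)*(24 + O) (p(O, J) = (O + 24)*(J - 31) = (24 + O)*(-31 + J) = (-31 + J)*(24 + O))
r(Y) = 2*Y² (r(Y) = Y*(2*Y) = 2*Y²)
u(a, W) = 4*a³ + 1902*W (u(a, W) = 2*(((2*a²)*a + (-744 - 31*(-43) + 24*(-19) - 19*(-43))*W) + W) = 2*((2*a³ + (-744 + 1333 - 456 + 817)*W) + W) = 2*((2*a³ + 950*W) + W) = 2*(2*a³ + 951*W) = 4*a³ + 1902*W)
-u(-2569, 1562) = -(4*(-2569)³ + 1902*1562) = -(4*(-16954786009) + 2970924) = -(-67819144036 + 2970924) = -1*(-67816173112) = 67816173112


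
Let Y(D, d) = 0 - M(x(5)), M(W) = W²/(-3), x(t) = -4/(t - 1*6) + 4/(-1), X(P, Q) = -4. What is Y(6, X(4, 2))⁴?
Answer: 0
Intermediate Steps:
x(t) = -4 - 4/(-6 + t) (x(t) = -4/(t - 6) + 4*(-1) = -4/(-6 + t) - 4 = -4 - 4/(-6 + t))
M(W) = -W²/3
Y(D, d) = 0 (Y(D, d) = 0 - (-1)*(4*(5 - 1*5)/(-6 + 5))²/3 = 0 - (-1)*(4*(5 - 5)/(-1))²/3 = 0 - (-1)*(4*(-1)*0)²/3 = 0 - (-1)*0²/3 = 0 - (-1)*0/3 = 0 - 1*0 = 0 + 0 = 0)
Y(6, X(4, 2))⁴ = 0⁴ = 0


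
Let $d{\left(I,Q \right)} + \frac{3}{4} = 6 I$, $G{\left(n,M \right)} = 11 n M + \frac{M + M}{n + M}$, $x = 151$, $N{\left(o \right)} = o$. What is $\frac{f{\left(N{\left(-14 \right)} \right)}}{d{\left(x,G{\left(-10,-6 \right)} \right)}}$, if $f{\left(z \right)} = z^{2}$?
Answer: $\frac{784}{3621} \approx 0.21651$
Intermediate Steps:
$G{\left(n,M \right)} = \frac{2 M}{M + n} + 11 M n$ ($G{\left(n,M \right)} = 11 M n + \frac{2 M}{M + n} = \frac{2 M}{M + n} + 11 M n$)
$d{\left(I,Q \right)} = - \frac{3}{4} + 6 I$
$\frac{f{\left(N{\left(-14 \right)} \right)}}{d{\left(x,G{\left(-10,-6 \right)} \right)}} = \frac{\left(-14\right)^{2}}{- \frac{3}{4} + 6 \cdot 151} = \frac{196}{- \frac{3}{4} + 906} = \frac{196}{\frac{3621}{4}} = 196 \cdot \frac{4}{3621} = \frac{784}{3621}$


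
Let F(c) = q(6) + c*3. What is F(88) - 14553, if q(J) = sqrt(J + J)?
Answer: -14289 + 2*sqrt(3) ≈ -14286.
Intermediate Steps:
q(J) = sqrt(2)*sqrt(J) (q(J) = sqrt(2*J) = sqrt(2)*sqrt(J))
F(c) = 2*sqrt(3) + 3*c (F(c) = sqrt(2)*sqrt(6) + c*3 = 2*sqrt(3) + 3*c)
F(88) - 14553 = (2*sqrt(3) + 3*88) - 14553 = (2*sqrt(3) + 264) - 14553 = (264 + 2*sqrt(3)) - 14553 = -14289 + 2*sqrt(3)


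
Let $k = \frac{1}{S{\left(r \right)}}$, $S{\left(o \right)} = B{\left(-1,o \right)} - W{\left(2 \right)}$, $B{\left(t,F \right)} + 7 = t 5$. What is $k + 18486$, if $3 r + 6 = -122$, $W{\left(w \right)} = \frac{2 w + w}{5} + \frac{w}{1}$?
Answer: $\frac{1404931}{76} \approx 18486.0$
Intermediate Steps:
$W{\left(w \right)} = \frac{8 w}{5}$ ($W{\left(w \right)} = 3 w \frac{1}{5} + w 1 = \frac{3 w}{5} + w = \frac{8 w}{5}$)
$B{\left(t,F \right)} = -7 + 5 t$ ($B{\left(t,F \right)} = -7 + t 5 = -7 + 5 t$)
$r = - \frac{128}{3}$ ($r = -2 + \frac{1}{3} \left(-122\right) = -2 - \frac{122}{3} = - \frac{128}{3} \approx -42.667$)
$S{\left(o \right)} = - \frac{76}{5}$ ($S{\left(o \right)} = \left(-7 + 5 \left(-1\right)\right) - \frac{8}{5} \cdot 2 = \left(-7 - 5\right) - \frac{16}{5} = -12 - \frac{16}{5} = - \frac{76}{5}$)
$k = - \frac{5}{76}$ ($k = \frac{1}{- \frac{76}{5}} = - \frac{5}{76} \approx -0.065789$)
$k + 18486 = - \frac{5}{76} + 18486 = \frac{1404931}{76}$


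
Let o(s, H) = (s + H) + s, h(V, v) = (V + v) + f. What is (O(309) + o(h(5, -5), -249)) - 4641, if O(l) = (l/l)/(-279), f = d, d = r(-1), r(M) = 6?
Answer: -1360963/279 ≈ -4878.0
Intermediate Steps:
d = 6
f = 6
O(l) = -1/279 (O(l) = 1*(-1/279) = -1/279)
h(V, v) = 6 + V + v (h(V, v) = (V + v) + 6 = 6 + V + v)
o(s, H) = H + 2*s (o(s, H) = (H + s) + s = H + 2*s)
(O(309) + o(h(5, -5), -249)) - 4641 = (-1/279 + (-249 + 2*(6 + 5 - 5))) - 4641 = (-1/279 + (-249 + 2*6)) - 4641 = (-1/279 + (-249 + 12)) - 4641 = (-1/279 - 237) - 4641 = -66124/279 - 4641 = -1360963/279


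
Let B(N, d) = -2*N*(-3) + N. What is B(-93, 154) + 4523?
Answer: 3872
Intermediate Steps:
B(N, d) = 7*N (B(N, d) = -(-6)*N + N = 6*N + N = 7*N)
B(-93, 154) + 4523 = 7*(-93) + 4523 = -651 + 4523 = 3872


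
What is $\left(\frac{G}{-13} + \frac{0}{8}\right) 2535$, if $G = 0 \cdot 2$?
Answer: $0$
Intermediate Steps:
$G = 0$
$\left(\frac{G}{-13} + \frac{0}{8}\right) 2535 = \left(\frac{0}{-13} + \frac{0}{8}\right) 2535 = \left(0 \left(- \frac{1}{13}\right) + 0 \cdot \frac{1}{8}\right) 2535 = \left(0 + 0\right) 2535 = 0 \cdot 2535 = 0$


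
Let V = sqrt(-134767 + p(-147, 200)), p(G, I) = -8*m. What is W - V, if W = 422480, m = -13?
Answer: 422480 - I*sqrt(134663) ≈ 4.2248e+5 - 366.96*I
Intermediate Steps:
p(G, I) = 104 (p(G, I) = -8*(-13) = 104)
V = I*sqrt(134663) (V = sqrt(-134767 + 104) = sqrt(-134663) = I*sqrt(134663) ≈ 366.96*I)
W - V = 422480 - I*sqrt(134663)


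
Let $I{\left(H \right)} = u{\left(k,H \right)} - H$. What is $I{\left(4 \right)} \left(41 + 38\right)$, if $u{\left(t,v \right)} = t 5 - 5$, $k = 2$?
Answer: $79$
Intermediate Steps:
$u{\left(t,v \right)} = -5 + 5 t$ ($u{\left(t,v \right)} = 5 t - 5 = -5 + 5 t$)
$I{\left(H \right)} = 5 - H$ ($I{\left(H \right)} = \left(-5 + 5 \cdot 2\right) - H = \left(-5 + 10\right) - H = 5 - H$)
$I{\left(4 \right)} \left(41 + 38\right) = \left(5 - 4\right) \left(41 + 38\right) = \left(5 - 4\right) 79 = 1 \cdot 79 = 79$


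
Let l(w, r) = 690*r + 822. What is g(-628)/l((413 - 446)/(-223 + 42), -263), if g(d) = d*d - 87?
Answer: -394297/180648 ≈ -2.1827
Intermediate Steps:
l(w, r) = 822 + 690*r
g(d) = -87 + d**2 (g(d) = d**2 - 87 = -87 + d**2)
g(-628)/l((413 - 446)/(-223 + 42), -263) = (-87 + (-628)**2)/(822 + 690*(-263)) = (-87 + 394384)/(822 - 181470) = 394297/(-180648) = 394297*(-1/180648) = -394297/180648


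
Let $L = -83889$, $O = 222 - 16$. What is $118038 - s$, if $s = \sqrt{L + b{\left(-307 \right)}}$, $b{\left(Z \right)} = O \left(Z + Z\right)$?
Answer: $118038 - i \sqrt{210373} \approx 1.1804 \cdot 10^{5} - 458.66 i$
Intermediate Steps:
$O = 206$
$b{\left(Z \right)} = 412 Z$ ($b{\left(Z \right)} = 206 \left(Z + Z\right) = 206 \cdot 2 Z = 412 Z$)
$s = i \sqrt{210373}$ ($s = \sqrt{-83889 + 412 \left(-307\right)} = \sqrt{-83889 - 126484} = \sqrt{-210373} = i \sqrt{210373} \approx 458.66 i$)
$118038 - s = 118038 - i \sqrt{210373}$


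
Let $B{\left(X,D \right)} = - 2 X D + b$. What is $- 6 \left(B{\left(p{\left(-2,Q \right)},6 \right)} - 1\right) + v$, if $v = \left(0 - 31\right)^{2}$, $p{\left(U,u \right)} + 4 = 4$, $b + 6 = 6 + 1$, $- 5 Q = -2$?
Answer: $961$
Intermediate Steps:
$Q = \frac{2}{5}$ ($Q = \left(- \frac{1}{5}\right) \left(-2\right) = \frac{2}{5} \approx 0.4$)
$b = 1$ ($b = -6 + \left(6 + 1\right) = -6 + 7 = 1$)
$p{\left(U,u \right)} = 0$ ($p{\left(U,u \right)} = -4 + 4 = 0$)
$B{\left(X,D \right)} = 1 - 2 D X$ ($B{\left(X,D \right)} = - 2 X D + 1 = - 2 D X + 1 = 1 - 2 D X$)
$v = 961$ ($v = \left(-31\right)^{2} = 961$)
$- 6 \left(B{\left(p{\left(-2,Q \right)},6 \right)} - 1\right) + v = - 6 \left(\left(1 - 12 \cdot 0\right) - 1\right) + 961 = - 6 \left(\left(1 + 0\right) - 1\right) + 961 = - 6 \left(1 - 1\right) + 961 = \left(-6\right) 0 + 961 = 0 + 961 = 961$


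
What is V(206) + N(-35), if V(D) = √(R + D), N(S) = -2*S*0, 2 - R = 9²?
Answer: √127 ≈ 11.269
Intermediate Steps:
R = -79 (R = 2 - 1*9² = 2 - 1*81 = 2 - 81 = -79)
N(S) = 0
V(D) = √(-79 + D)
V(206) + N(-35) = √(-79 + 206) + 0 = √127 + 0 = √127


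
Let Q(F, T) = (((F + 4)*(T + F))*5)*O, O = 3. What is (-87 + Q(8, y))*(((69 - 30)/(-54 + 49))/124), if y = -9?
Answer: 10413/620 ≈ 16.795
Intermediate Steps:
Q(F, T) = 15*(4 + F)*(F + T) (Q(F, T) = (((F + 4)*(T + F))*5)*3 = (((4 + F)*(F + T))*5)*3 = (5*(4 + F)*(F + T))*3 = 15*(4 + F)*(F + T))
(-87 + Q(8, y))*(((69 - 30)/(-54 + 49))/124) = (-87 + (15*8**2 + 60*8 + 60*(-9) + 15*8*(-9)))*(((69 - 30)/(-54 + 49))/124) = (-87 + (15*64 + 480 - 540 - 1080))*((39/(-5))*(1/124)) = (-87 + (960 + 480 - 540 - 1080))*((39*(-1/5))*(1/124)) = (-87 - 180)*(-39/5*1/124) = -267*(-39/620) = 10413/620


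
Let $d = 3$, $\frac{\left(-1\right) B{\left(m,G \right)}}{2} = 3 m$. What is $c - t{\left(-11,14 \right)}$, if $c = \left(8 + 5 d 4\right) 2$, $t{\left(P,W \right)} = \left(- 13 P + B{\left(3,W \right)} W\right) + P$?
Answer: $256$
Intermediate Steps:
$B{\left(m,G \right)} = - 6 m$ ($B{\left(m,G \right)} = - 2 \cdot 3 m = - 6 m$)
$t{\left(P,W \right)} = - 18 W - 12 P$ ($t{\left(P,W \right)} = \left(- 13 P + \left(-6\right) 3 W\right) + P = \left(- 13 P - 18 W\right) + P = \left(- 18 W - 13 P\right) + P = - 18 W - 12 P$)
$c = 136$ ($c = \left(8 + 5 \cdot 3 \cdot 4\right) 2 = \left(8 + 15 \cdot 4\right) 2 = \left(8 + 60\right) 2 = 68 \cdot 2 = 136$)
$c - t{\left(-11,14 \right)} = 136 - \left(\left(-18\right) 14 - -132\right) = 136 - \left(-252 + 132\right) = 136 - -120 = 136 + 120 = 256$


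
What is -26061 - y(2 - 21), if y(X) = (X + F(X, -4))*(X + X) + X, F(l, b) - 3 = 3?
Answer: -26536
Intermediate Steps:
F(l, b) = 6 (F(l, b) = 3 + 3 = 6)
y(X) = X + 2*X*(6 + X) (y(X) = (X + 6)*(X + X) + X = (6 + X)*(2*X) + X = 2*X*(6 + X) + X = X + 2*X*(6 + X))
-26061 - y(2 - 21) = -26061 - (2 - 21)*(13 + 2*(2 - 21)) = -26061 - (-19)*(13 + 2*(-19)) = -26061 - (-19)*(13 - 38) = -26061 - (-19)*(-25) = -26061 - 1*475 = -26061 - 475 = -26536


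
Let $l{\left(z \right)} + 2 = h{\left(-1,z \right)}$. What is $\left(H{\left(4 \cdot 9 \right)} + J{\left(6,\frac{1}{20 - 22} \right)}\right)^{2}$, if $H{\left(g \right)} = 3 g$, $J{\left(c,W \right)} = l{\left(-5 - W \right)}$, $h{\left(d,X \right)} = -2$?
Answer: $10816$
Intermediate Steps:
$l{\left(z \right)} = -4$ ($l{\left(z \right)} = -2 - 2 = -4$)
$J{\left(c,W \right)} = -4$
$\left(H{\left(4 \cdot 9 \right)} + J{\left(6,\frac{1}{20 - 22} \right)}\right)^{2} = \left(3 \cdot 4 \cdot 9 - 4\right)^{2} = \left(3 \cdot 36 - 4\right)^{2} = \left(108 - 4\right)^{2} = 104^{2} = 10816$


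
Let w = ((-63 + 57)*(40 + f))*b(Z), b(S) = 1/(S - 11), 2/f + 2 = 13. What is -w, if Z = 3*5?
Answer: 663/11 ≈ 60.273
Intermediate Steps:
f = 2/11 (f = 2/(-2 + 13) = 2/11 ≈ 0.18182)
Z = 15
b(S) = 1/(-11 + S)
w = -663/11 (w = ((-63 + 57)*(40 + 2/11))/(-11 + 15) = -6*442/11/4 = -2652/11*1/4 = -663/11 ≈ -60.273)
-w = -1*(-663/11) = 663/11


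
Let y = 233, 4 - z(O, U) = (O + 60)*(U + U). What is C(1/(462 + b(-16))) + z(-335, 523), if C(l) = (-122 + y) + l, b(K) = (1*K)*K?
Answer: 206615271/718 ≈ 2.8777e+5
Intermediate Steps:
z(O, U) = 4 - 2*U*(60 + O) (z(O, U) = 4 - (O + 60)*(U + U) = 4 - (60 + O)*2*U = 4 - 2*U*(60 + O))
b(K) = K² (b(K) = K*K = K²)
C(l) = 111 + l (C(l) = (-122 + 233) + l = 111 + l)
C(1/(462 + b(-16))) + z(-335, 523) = (111 + 1/(462 + (-16)²)) + (4 - 120*523 - 2*(-335)*523) = (111 + 1/(462 + 256)) + (4 - 62760 + 350410) = (111 + 1/718) + 287654 = 79699/718 + 287654 = 206615271/718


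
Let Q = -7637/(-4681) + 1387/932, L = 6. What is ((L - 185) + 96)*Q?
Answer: -1129649173/4362692 ≈ -258.93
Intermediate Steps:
Q = 13610231/4362692 (Q = -7637*(-1/4681) + 1387*(1/932) = 7637/4681 + 1387/932 = 13610231/4362692 ≈ 3.1197)
((L - 185) + 96)*Q = ((6 - 185) + 96)*(13610231/4362692) = (-179 + 96)*(13610231/4362692) = -83*13610231/4362692 = -1129649173/4362692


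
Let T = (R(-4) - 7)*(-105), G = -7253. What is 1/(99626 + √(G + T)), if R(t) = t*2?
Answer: 49813/4962672777 - I*√5678/9925345554 ≈ 1.0038e-5 - 7.5919e-9*I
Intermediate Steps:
R(t) = 2*t
T = 1575 (T = (2*(-4) - 7)*(-105) = (-8 - 7)*(-105) = -15*(-105) = 1575)
1/(99626 + √(G + T)) = 1/(99626 + √(-7253 + 1575)) = 1/(99626 + √(-5678)) = 1/(99626 + I*√5678)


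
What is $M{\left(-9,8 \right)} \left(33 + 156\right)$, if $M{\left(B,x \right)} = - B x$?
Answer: $13608$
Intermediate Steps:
$M{\left(B,x \right)} = - B x$
$M{\left(-9,8 \right)} \left(33 + 156\right) = \left(-1\right) \left(-9\right) 8 \left(33 + 156\right) = 72 \cdot 189 = 13608$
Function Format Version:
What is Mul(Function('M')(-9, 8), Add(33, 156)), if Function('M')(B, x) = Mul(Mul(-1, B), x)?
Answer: 13608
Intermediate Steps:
Function('M')(B, x) = Mul(-1, B, x)
Mul(Function('M')(-9, 8), Add(33, 156)) = Mul(Mul(-1, -9, 8), Add(33, 156)) = Mul(72, 189) = 13608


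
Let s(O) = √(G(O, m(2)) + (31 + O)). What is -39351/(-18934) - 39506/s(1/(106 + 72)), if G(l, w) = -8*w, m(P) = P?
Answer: 39351/18934 - 39506*√475438/2671 ≈ -10196.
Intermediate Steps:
s(O) = √(15 + O) (s(O) = √(-8*2 + (31 + O)) = √(-16 + (31 + O)) = √(15 + O))
-39351/(-18934) - 39506/s(1/(106 + 72)) = -39351/(-18934) - 39506/√(15 + 1/(106 + 72)) = -39351*(-1/18934) - 39506/√(15 + 1/178) = 39351/18934 - 39506/√(15 + 1/178) = 39351/18934 - 39506*√475438/2671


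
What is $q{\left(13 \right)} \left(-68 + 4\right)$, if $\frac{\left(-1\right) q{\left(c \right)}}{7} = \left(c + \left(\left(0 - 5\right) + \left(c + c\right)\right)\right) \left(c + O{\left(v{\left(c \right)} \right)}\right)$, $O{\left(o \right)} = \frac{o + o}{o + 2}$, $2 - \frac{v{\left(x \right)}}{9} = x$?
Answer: $\frac{22223488}{97} \approx 2.2911 \cdot 10^{5}$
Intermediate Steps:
$v{\left(x \right)} = 18 - 9 x$
$O{\left(o \right)} = \frac{2 o}{2 + o}$
$q{\left(c \right)} = - 7 \left(-5 + 3 c\right) \left(c + \frac{2 \left(18 - 9 c\right)}{20 - 9 c}\right)$ ($q{\left(c \right)} = - 7 \left(c + \left(\left(0 - 5\right) + \left(c + c\right)\right)\right) \left(c + \frac{2 \left(18 - 9 c\right)}{2 - \left(-18 + 9 c\right)}\right) = - 7 \left(c + \left(-5 + 2 c\right)\right) \left(c + \frac{2 \left(18 - 9 c\right)}{20 - 9 c}\right) = - 7 \left(-5 + 3 c\right) \left(c + \frac{2 \left(18 - 9 c\right)}{20 - 9 c}\right)$)
$q{\left(13 \right)} \left(-68 + 4\right) = \frac{7 \left(-180 - 27 \cdot 13^{3} + 51 \cdot 13^{2} + 98 \cdot 13\right)}{-20 + 9 \cdot 13} \left(-68 + 4\right) = \frac{7 \left(-180 - 59319 + 51 \cdot 169 + 1274\right)}{-20 + 117} \left(-64\right) = \frac{7 \left(-180 - 59319 + 8619 + 1274\right)}{97} \left(-64\right) = 7 \cdot \frac{1}{97} \left(-49606\right) \left(-64\right) = \left(- \frac{347242}{97}\right) \left(-64\right) = \frac{22223488}{97}$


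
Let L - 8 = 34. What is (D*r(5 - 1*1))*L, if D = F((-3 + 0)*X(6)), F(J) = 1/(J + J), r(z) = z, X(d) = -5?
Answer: 28/5 ≈ 5.6000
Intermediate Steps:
L = 42 (L = 8 + 34 = 42)
F(J) = 1/(2*J)
D = 1/30 (D = 1/(2*(((-3 + 0)*(-5)))) = 1/(2*((-3*(-5)))) = (1/2)/15 = (1/2)*(1/15) = 1/30 ≈ 0.033333)
(D*r(5 - 1*1))*L = ((5 - 1*1)/30)*42 = ((5 - 1)/30)*42 = ((1/30)*4)*42 = (2/15)*42 = 28/5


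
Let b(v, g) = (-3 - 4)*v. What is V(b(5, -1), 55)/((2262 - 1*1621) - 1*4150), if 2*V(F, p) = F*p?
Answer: 175/638 ≈ 0.27429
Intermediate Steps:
b(v, g) = -7*v
V(F, p) = F*p/2 (V(F, p) = (F*p)/2 = F*p/2)
V(b(5, -1), 55)/((2262 - 1*1621) - 1*4150) = ((½)*(-7*5)*55)/((2262 - 1*1621) - 1*4150) = ((½)*(-35)*55)/((2262 - 1621) - 4150) = -1925/(2*(641 - 4150)) = -1925/2/(-3509) = -1925/2*(-1/3509) = 175/638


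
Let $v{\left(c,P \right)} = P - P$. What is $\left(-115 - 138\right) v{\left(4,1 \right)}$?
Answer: $0$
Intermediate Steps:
$v{\left(c,P \right)} = 0$
$\left(-115 - 138\right) v{\left(4,1 \right)} = \left(-115 - 138\right) 0 = \left(-253\right) 0 = 0$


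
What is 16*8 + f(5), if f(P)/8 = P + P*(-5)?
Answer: -32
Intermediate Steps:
f(P) = -32*P (f(P) = 8*(P + P*(-5)) = 8*(P - 5*P) = 8*(-4*P) = -32*P)
16*8 + f(5) = 16*8 - 32*5 = 128 - 160 = -32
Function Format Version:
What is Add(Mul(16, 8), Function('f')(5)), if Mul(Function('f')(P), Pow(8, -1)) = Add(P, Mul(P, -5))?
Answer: -32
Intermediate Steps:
Function('f')(P) = Mul(-32, P) (Function('f')(P) = Mul(8, Add(P, Mul(P, -5))) = Mul(8, Add(P, Mul(-5, P))) = Mul(8, Mul(-4, P)) = Mul(-32, P))
Add(Mul(16, 8), Function('f')(5)) = Add(Mul(16, 8), Mul(-32, 5)) = Add(128, -160) = -32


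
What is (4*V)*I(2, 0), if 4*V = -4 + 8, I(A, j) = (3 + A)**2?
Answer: 100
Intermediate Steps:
V = 1 (V = (-4 + 8)/4 = (1/4)*4 = 1)
(4*V)*I(2, 0) = (4*1)*(3 + 2)**2 = 4*5**2 = 4*25 = 100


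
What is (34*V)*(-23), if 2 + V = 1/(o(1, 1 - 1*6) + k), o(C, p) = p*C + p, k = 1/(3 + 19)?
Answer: 359720/219 ≈ 1642.6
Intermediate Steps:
k = 1/22 ≈ 0.045455
o(C, p) = p + C*p (o(C, p) = C*p + p = p + C*p)
V = -460/219 (V = -2 + 1/((1 - 1*6)*(1 + 1) + 1/22) = -2 + 1/((1 - 6)*2 + 1/22) = -2 + 1/(-5*2 + 1/22) = -2 + 1/(-10 + 1/22) = -2 + 1/(-219/22) = -2 - 22/219 = -460/219 ≈ -2.1005)
(34*V)*(-23) = (34*(-460/219))*(-23) = -15640/219*(-23) = 359720/219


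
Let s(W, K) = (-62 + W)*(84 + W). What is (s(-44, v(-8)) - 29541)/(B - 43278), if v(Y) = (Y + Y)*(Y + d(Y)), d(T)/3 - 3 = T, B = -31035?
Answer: 33781/74313 ≈ 0.45458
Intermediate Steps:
d(T) = 9 + 3*T
v(Y) = 2*Y*(9 + 4*Y) (v(Y) = (Y + Y)*(Y + (9 + 3*Y)) = (2*Y)*(9 + 4*Y) = 2*Y*(9 + 4*Y))
(s(-44, v(-8)) - 29541)/(B - 43278) = ((-5208 + (-44)² + 22*(-44)) - 29541)/(-31035 - 43278) = ((-5208 + 1936 - 968) - 29541)/(-74313) = (-4240 - 29541)*(-1/74313) = -33781*(-1/74313) = 33781/74313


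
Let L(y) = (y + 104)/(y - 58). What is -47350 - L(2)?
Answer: -1325747/28 ≈ -47348.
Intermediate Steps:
L(y) = (104 + y)/(-58 + y)
-47350 - L(2) = -47350 - (104 + 2)/(-58 + 2) = -47350 - 106/(-56) = -47350 - (-1)*106/56 = -47350 - 1*(-53/28) = -47350 + 53/28 = -1325747/28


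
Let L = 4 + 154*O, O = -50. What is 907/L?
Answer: -907/7696 ≈ -0.11785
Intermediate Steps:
L = -7696 (L = 4 + 154*(-50) = 4 - 7700 = -7696)
907/L = 907/(-7696) = 907*(-1/7696) = -907/7696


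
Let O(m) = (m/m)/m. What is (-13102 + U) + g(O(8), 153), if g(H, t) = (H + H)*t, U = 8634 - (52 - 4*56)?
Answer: -17031/4 ≈ -4257.8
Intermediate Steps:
O(m) = 1/m
U = 8806 (U = 8634 - (52 - 224) = 8634 - 1*(-172) = 8634 + 172 = 8806)
g(H, t) = 2*H*t (g(H, t) = (2*H)*t = 2*H*t)
(-13102 + U) + g(O(8), 153) = (-13102 + 8806) + 2*153/8 = -4296 + 2*(⅛)*153 = -4296 + 153/4 = -17031/4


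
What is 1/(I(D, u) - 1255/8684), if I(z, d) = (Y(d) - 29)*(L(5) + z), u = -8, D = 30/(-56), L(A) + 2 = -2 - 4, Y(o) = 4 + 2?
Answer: 30394/5962601 ≈ 0.0050974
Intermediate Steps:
Y(o) = 6
L(A) = -8 (L(A) = -2 + (-2 - 4) = -2 - 6 = -8)
D = -15/28 (D = 30*(-1/56) = -15/28 ≈ -0.53571)
I(z, d) = 184 - 23*z (I(z, d) = (6 - 29)*(-8 + z) = -23*(-8 + z) = 184 - 23*z)
1/(I(D, u) - 1255/8684) = 1/((184 - 23*(-15/28)) - 1255/8684) = 1/((184 + 345/28) - 1255*1/8684) = 1/(5497/28 - 1255/8684) = 1/(5962601/30394) = 30394/5962601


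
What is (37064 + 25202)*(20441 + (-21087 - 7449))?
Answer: -504043270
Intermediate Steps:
(37064 + 25202)*(20441 + (-21087 - 7449)) = 62266*(20441 - 28536) = 62266*(-8095) = -504043270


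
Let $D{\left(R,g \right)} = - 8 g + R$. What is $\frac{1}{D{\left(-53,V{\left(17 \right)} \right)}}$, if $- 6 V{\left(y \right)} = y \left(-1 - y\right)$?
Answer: $- \frac{1}{461} \approx -0.0021692$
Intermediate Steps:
$V{\left(y \right)} = - \frac{y \left(-1 - y\right)}{6}$
$D{\left(R,g \right)} = R - 8 g$
$\frac{1}{D{\left(-53,V{\left(17 \right)} \right)}} = \frac{1}{-53 - 8 \cdot \frac{1}{6} \cdot 17 \left(1 + 17\right)} = \frac{1}{-53 - 8 \cdot \frac{1}{6} \cdot 17 \cdot 18} = \frac{1}{-53 - 408} = \frac{1}{-461} = - \frac{1}{461}$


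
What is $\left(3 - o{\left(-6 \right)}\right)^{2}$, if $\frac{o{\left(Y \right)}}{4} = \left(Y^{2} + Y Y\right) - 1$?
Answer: $78961$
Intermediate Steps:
$o{\left(Y \right)} = -4 + 8 Y^{2}$ ($o{\left(Y \right)} = 4 \left(\left(Y^{2} + Y Y\right) - 1\right) = 4 \left(\left(Y^{2} + Y^{2}\right) - 1\right) = 4 \left(2 Y^{2} - 1\right) = 4 \left(-1 + 2 Y^{2}\right) = -4 + 8 Y^{2}$)
$\left(3 - o{\left(-6 \right)}\right)^{2} = \left(3 - \left(-4 + 8 \left(-6\right)^{2}\right)\right)^{2} = \left(3 - \left(-4 + 8 \cdot 36\right)\right)^{2} = \left(3 - \left(-4 + 288\right)\right)^{2} = \left(3 - 284\right)^{2} = \left(-281\right)^{2} = 78961$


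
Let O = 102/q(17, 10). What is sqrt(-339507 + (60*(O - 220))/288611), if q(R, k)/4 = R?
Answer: I*sqrt(28279683872334957)/288611 ≈ 582.67*I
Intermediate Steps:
q(R, k) = 4*R
O = 3/2 (O = 102/((4*17)) = 102/68 = 102*(1/68) = 3/2 ≈ 1.5000)
sqrt(-339507 + (60*(O - 220))/288611) = sqrt(-339507 + (60*(3/2 - 220))/288611) = sqrt(-339507 + (60*(-437/2))*(1/288611)) = sqrt(-339507 - 13110*1/288611) = sqrt(-339507 - 13110/288611) = sqrt(-97985467887/288611) = I*sqrt(28279683872334957)/288611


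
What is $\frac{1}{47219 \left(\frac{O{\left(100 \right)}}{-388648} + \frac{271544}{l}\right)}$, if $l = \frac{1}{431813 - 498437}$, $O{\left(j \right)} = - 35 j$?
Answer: $- \frac{97162}{83001156910225519343} \approx -1.1706 \cdot 10^{-15}$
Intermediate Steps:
$l = - \frac{1}{66624}$ ($l = \frac{1}{-66624} = - \frac{1}{66624} \approx -1.501 \cdot 10^{-5}$)
$\frac{1}{47219 \left(\frac{O{\left(100 \right)}}{-388648} + \frac{271544}{l}\right)} = \frac{1}{47219 \left(\frac{\left(-35\right) 100}{-388648} + \frac{271544}{- \frac{1}{66624}}\right)} = \frac{1}{47219 \left(\left(-3500\right) \left(- \frac{1}{388648}\right) + 271544 \left(-66624\right)\right)} = \frac{1}{47219 \left(\frac{875}{97162} - 18091347456\right)} = \frac{1}{47219 \left(- \frac{1757791501518997}{97162}\right)} = \frac{1}{47219} \left(- \frac{97162}{1757791501518997}\right) = - \frac{97162}{83001156910225519343}$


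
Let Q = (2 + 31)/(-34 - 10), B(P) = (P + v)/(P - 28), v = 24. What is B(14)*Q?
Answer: 57/28 ≈ 2.0357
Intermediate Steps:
B(P) = (24 + P)/(-28 + P) (B(P) = (P + 24)/(P - 28) = (24 + P)/(-28 + P))
Q = -¾ (Q = 33/(-44) = 33*(-1/44) = -¾ ≈ -0.75000)
B(14)*Q = ((24 + 14)/(-28 + 14))*(-¾) = (38/(-14))*(-¾) = -1/14*38*(-¾) = -19/7*(-¾) = 57/28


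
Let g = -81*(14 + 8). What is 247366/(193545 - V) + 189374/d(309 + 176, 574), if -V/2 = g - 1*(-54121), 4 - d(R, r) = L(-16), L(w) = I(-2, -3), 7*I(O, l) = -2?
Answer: 197668598897/4473345 ≈ 44188.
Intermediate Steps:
I(O, l) = -2/7 (I(O, l) = (⅐)*(-2) = -2/7)
L(w) = -2/7
d(R, r) = 30/7 (d(R, r) = 4 - 1*(-2/7) = 4 + 2/7 = 30/7)
g = -1782 (g = -81*22 = -1782)
V = -104678 (V = -2*(-1782 - 1*(-54121)) = -2*(-1782 + 54121) = -2*52339 = -104678)
247366/(193545 - V) + 189374/d(309 + 176, 574) = 247366/(193545 - 1*(-104678)) + 189374/(30/7) = 247366/(193545 + 104678) + 189374*(7/30) = 247366/298223 + 662809/15 = 197668598897/4473345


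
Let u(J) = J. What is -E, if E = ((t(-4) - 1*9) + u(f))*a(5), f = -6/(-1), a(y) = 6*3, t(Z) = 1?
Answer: 36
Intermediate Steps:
a(y) = 18
f = 6 (f = -6*(-1) = 6)
E = -36 (E = ((1 - 1*9) + 6)*18 = ((1 - 9) + 6)*18 = (-8 + 6)*18 = -2*18 = -36)
-E = -1*(-36) = 36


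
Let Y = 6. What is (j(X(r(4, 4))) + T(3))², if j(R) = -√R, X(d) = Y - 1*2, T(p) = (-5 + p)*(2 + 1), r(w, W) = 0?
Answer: 64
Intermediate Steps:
T(p) = -15 + 3*p (T(p) = (-5 + p)*3 = -15 + 3*p)
X(d) = 4 (X(d) = 6 - 1*2 = 6 - 2 = 4)
(j(X(r(4, 4))) + T(3))² = (-√4 + (-15 + 3*3))² = (-1*2 + (-15 + 9))² = (-2 - 6)² = (-8)² = 64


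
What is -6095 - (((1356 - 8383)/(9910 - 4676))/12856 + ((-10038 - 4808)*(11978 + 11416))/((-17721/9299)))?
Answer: -72440767161026398439/397472011728 ≈ -1.8225e+8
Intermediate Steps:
-6095 - (((1356 - 8383)/(9910 - 4676))/12856 + ((-10038 - 4808)*(11978 + 11416))/((-17721/9299))) = -6095 - (-7027/5234*(1/12856) + (-14846*23394)/((-17721*1/9299))) = -6095 - (-7027*1/5234*(1/12856) - 347307324/(-17721/9299)) = -6095 - (-7027/5234*1/12856 - 347307324*(-9299/17721)) = -6095 - (-7027/67288304 + 1076536935292/5907) = -6095 - 1*72438344569114916279/397472011728 = -6095 - 72438344569114916279/397472011728 = -72440767161026398439/397472011728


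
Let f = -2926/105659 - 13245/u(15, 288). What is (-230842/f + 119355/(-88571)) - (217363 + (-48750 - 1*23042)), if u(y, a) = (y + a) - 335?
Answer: -953250476302571196/6523299941207 ≈ -1.4613e+5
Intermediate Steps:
u(y, a) = -335 + a + y (u(y, a) = (a + y) - 335 = -335 + a + y)
f = 73650517/177952 (f = -2926/105659 - 13245/(-335 + 288 + 15) = -2926*1/105659 - 13245/(-32) = -154/5561 - 13245*(-1/32) = -154/5561 + 13245/32 = 73650517/177952 ≈ 413.88)
(-230842/f + 119355/(-88571)) - (217363 + (-48750 - 1*23042)) = (-230842/73650517/177952 + 119355/(-88571)) - (217363 + (-48750 - 1*23042)) = (-230842*177952/73650517 + 119355*(-1/88571)) - (217363 + (-48750 - 23042)) = (-41078795584/73650517 - 119355/88571) - (217363 - 71792) = -3647180561126999/6523299941207 - 1*145571 = -3647180561126999/6523299941207 - 145571 = -953250476302571196/6523299941207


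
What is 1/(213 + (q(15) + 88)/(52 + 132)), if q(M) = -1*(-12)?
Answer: 46/9823 ≈ 0.0046829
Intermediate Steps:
q(M) = 12
1/(213 + (q(15) + 88)/(52 + 132)) = 1/(213 + (12 + 88)/(52 + 132)) = 1/(213 + 100/184) = 1/(213 + 100*(1/184)) = 1/(213 + 25/46) = 1/(9823/46) = 46/9823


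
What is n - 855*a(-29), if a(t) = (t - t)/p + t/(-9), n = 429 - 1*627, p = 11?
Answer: -2953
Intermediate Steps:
n = -198 (n = 429 - 627 = -198)
a(t) = -t/9 (a(t) = (t - t)/11 + t/(-9) = 0*(1/11) + t*(-⅑) = 0 - t/9 = -t/9)
n - 855*a(-29) = -198 - (-95)*(-29) = -198 - 855*29/9 = -198 - 2755 = -2953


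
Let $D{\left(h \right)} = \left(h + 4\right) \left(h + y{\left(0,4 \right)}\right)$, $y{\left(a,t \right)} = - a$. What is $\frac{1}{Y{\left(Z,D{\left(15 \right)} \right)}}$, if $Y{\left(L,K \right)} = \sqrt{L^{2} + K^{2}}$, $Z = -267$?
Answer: $\frac{\sqrt{16946}}{50838} \approx 0.0025606$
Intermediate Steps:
$D{\left(h \right)} = h \left(4 + h\right)$ ($D{\left(h \right)} = \left(h + 4\right) \left(h - 0\right) = \left(4 + h\right) \left(h + 0\right) = \left(4 + h\right) h = h \left(4 + h\right)$)
$Y{\left(L,K \right)} = \sqrt{K^{2} + L^{2}}$
$\frac{1}{Y{\left(Z,D{\left(15 \right)} \right)}} = \frac{1}{\sqrt{\left(15 \left(4 + 15\right)\right)^{2} + \left(-267\right)^{2}}} = \frac{1}{\sqrt{\left(15 \cdot 19\right)^{2} + 71289}} = \frac{1}{\sqrt{285^{2} + 71289}} = \frac{1}{\sqrt{81225 + 71289}} = \frac{1}{\sqrt{152514}} = \frac{1}{3 \sqrt{16946}} = \frac{\sqrt{16946}}{50838}$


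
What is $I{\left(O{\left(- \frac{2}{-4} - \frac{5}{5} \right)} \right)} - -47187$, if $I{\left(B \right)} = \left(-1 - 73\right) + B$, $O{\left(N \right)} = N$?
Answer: $\frac{94225}{2} \approx 47113.0$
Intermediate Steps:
$I{\left(B \right)} = -74 + B$
$I{\left(O{\left(- \frac{2}{-4} - \frac{5}{5} \right)} \right)} - -47187 = \left(-74 - \left(1 - \frac{1}{2}\right)\right) - -47187 = \left(-74 - \frac{1}{2}\right) + 47187 = - \frac{149}{2} + 47187 = \frac{94225}{2}$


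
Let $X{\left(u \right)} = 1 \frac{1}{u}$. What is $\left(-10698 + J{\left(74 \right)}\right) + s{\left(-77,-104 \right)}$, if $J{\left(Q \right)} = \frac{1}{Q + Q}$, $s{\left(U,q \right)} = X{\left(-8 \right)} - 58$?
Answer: $- \frac{3183811}{296} \approx -10756.0$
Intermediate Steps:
$X{\left(u \right)} = \frac{1}{u}$
$s{\left(U,q \right)} = - \frac{465}{8}$ ($s{\left(U,q \right)} = \frac{1}{-8} - 58 = - \frac{1}{8} - 58 = - \frac{465}{8}$)
$J{\left(Q \right)} = \frac{1}{2 Q}$
$\left(-10698 + J{\left(74 \right)}\right) + s{\left(-77,-104 \right)} = \left(-10698 + \frac{1}{2 \cdot 74}\right) - \frac{465}{8} = \left(-10698 + \frac{1}{2} \cdot \frac{1}{74}\right) - \frac{465}{8} = \left(-10698 + \frac{1}{148}\right) - \frac{465}{8} = - \frac{1583303}{148} - \frac{465}{8} = - \frac{3183811}{296}$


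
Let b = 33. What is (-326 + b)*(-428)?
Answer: 125404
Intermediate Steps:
(-326 + b)*(-428) = (-326 + 33)*(-428) = -293*(-428) = 125404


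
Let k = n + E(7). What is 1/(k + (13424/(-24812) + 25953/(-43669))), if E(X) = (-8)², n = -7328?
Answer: -270878807/1967971193671 ≈ -0.00013764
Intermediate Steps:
E(X) = 64
k = -7264 (k = -7328 + 64 = -7264)
1/(k + (13424/(-24812) + 25953/(-43669))) = 1/(-7264 + (13424/(-24812) + 25953/(-43669))) = 1/(-7264 + (13424*(-1/24812) + 25953*(-1/43669))) = 1/(-7264 + (-3356/6203 - 25953/43669)) = 1/(-7264 - 307539623/270878807) = 1/(-1967971193671/270878807) = -270878807/1967971193671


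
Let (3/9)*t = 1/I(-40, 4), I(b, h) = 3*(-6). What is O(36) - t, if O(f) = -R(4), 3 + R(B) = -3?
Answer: 37/6 ≈ 6.1667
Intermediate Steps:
I(b, h) = -18
t = -⅙ (t = 3/(-18) = 3*(-1/18) = -⅙ ≈ -0.16667)
R(B) = -6 (R(B) = -3 - 3 = -6)
O(f) = 6 (O(f) = -1*(-6) = 6)
O(36) - t = 6 - 1*(-⅙) = 6 + ⅙ = 37/6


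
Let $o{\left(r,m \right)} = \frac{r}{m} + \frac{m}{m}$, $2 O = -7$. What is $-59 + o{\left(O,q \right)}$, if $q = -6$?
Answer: $- \frac{689}{12} \approx -57.417$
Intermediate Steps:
$O = - \frac{7}{2}$ ($O = \frac{1}{2} \left(-7\right) = - \frac{7}{2} \approx -3.5$)
$o{\left(r,m \right)} = 1 + \frac{r}{m}$ ($o{\left(r,m \right)} = \frac{r}{m} + 1 = 1 + \frac{r}{m}$)
$-59 + o{\left(O,q \right)} = -59 + \frac{-6 - \frac{7}{2}}{-6} = -59 - - \frac{19}{12} = -59 + \frac{19}{12} = - \frac{689}{12}$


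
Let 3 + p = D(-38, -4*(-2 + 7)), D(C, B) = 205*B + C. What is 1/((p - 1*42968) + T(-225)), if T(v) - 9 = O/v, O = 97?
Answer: -225/10597597 ≈ -2.1231e-5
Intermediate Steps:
D(C, B) = C + 205*B
T(v) = 9 + 97/v
p = -4141 (p = -3 + (-38 + 205*(-4*(-2 + 7))) = -3 + (-38 + 205*(-4*5)) = -3 + (-38 + 205*(-20)) = -3 + (-38 - 4100) = -3 - 4138 = -4141)
1/((p - 1*42968) + T(-225)) = 1/((-4141 - 1*42968) + (9 + 97/(-225))) = 1/((-4141 - 42968) + (9 + 97*(-1/225))) = 1/(-47109 + (9 - 97/225)) = 1/(-47109 + 1928/225) = 1/(-10597597/225) = -225/10597597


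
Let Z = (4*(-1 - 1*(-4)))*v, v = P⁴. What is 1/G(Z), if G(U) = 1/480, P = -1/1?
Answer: 480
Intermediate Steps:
P = -1 (P = -1*1 = -1)
v = 1 (v = (-1)⁴ = 1)
Z = 12 (Z = (4*(-1 - 1*(-4)))*1 = (4*(-1 + 4))*1 = (4*3)*1 = 12*1 = 12)
G(U) = 1/480
1/G(Z) = 1/(1/480) = 480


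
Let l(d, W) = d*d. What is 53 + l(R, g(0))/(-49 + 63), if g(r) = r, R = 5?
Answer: 767/14 ≈ 54.786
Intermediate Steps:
l(d, W) = d²
53 + l(R, g(0))/(-49 + 63) = 53 + 5²/(-49 + 63) = 53 + 25/14 = 767/14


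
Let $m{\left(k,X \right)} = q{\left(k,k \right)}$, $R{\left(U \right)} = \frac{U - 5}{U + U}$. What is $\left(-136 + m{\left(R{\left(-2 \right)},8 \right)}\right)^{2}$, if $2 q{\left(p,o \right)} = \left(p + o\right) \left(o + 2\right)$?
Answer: $\frac{4289041}{256} \approx 16754.0$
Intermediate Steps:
$q{\left(p,o \right)} = \frac{\left(2 + o\right) \left(o + p\right)}{2}$ ($q{\left(p,o \right)} = \frac{\left(p + o\right) \left(o + 2\right)}{2} = \frac{\left(o + p\right) \left(2 + o\right)}{2} = \frac{\left(2 + o\right) \left(o + p\right)}{2}$)
$R{\left(U \right)} = \frac{-5 + U}{2 U}$
$m{\left(k,X \right)} = k^{2} + 2 k$ ($m{\left(k,X \right)} = k + k + \frac{k^{2}}{2} + \frac{k k}{2} = k + k + \frac{k^{2}}{2} + \frac{k^{2}}{2} = k^{2} + 2 k$)
$\left(-136 + m{\left(R{\left(-2 \right)},8 \right)}\right)^{2} = \left(-136 + \frac{-5 - 2}{2 \left(-2\right)} \left(2 + \frac{-5 - 2}{2 \left(-2\right)}\right)\right)^{2} = \left(-136 + \frac{1}{2} \left(- \frac{1}{2}\right) \left(-7\right) \left(2 + \frac{1}{2} \left(- \frac{1}{2}\right) \left(-7\right)\right)\right)^{2} = \left(-136 + \frac{7 \left(2 + \frac{7}{4}\right)}{4}\right)^{2} = \left(-136 + \frac{7}{4} \cdot \frac{15}{4}\right)^{2} = \left(-136 + \frac{105}{16}\right)^{2} = \left(- \frac{2071}{16}\right)^{2} = \frac{4289041}{256}$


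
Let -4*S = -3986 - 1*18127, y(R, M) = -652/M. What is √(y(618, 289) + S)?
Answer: √6388049/34 ≈ 74.337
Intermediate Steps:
S = 22113/4 (S = -(-3986 - 1*18127)/4 = -(-3986 - 18127)/4 = -¼*(-22113) = 22113/4 ≈ 5528.3)
√(y(618, 289) + S) = √(-652/289 + 22113/4) = √(6388049/1156) = √6388049/34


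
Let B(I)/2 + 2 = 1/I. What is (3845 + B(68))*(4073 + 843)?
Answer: 321002510/17 ≈ 1.8882e+7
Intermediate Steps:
B(I) = -4 + 2/I
(3845 + B(68))*(4073 + 843) = (3845 + (-4 + 2/68))*(4073 + 843) = (3845 + (-4 + 2*(1/68)))*4916 = (3845 + (-4 + 1/34))*4916 = (3845 - 135/34)*4916 = (130595/34)*4916 = 321002510/17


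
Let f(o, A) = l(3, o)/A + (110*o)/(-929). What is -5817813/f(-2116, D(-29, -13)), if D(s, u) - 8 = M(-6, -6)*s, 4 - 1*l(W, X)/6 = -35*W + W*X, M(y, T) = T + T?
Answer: -962045193306/59426939 ≈ -16189.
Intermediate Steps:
M(y, T) = 2*T
l(W, X) = 24 + 210*W - 6*W*X (l(W, X) = 24 - 6*(-35*W + W*X) = 24 + (210*W - 6*W*X) = 24 + 210*W - 6*W*X)
D(s, u) = 8 - 12*s (D(s, u) = 8 + (2*(-6))*s = 8 - 12*s)
f(o, A) = -110*o/929 + (654 - 18*o)/A (f(o, A) = (24 + 210*3 - 6*3*o)/A + (110*o)/(-929) = (24 + 630 - 18*o)/A + (110*o)*(-1/929) = (654 - 18*o)/A - 110*o/929 = -110*o/929 + (654 - 18*o)/A)
-5817813/f(-2116, D(-29, -13)) = -5817813*929*(8 - 12*(-29))/(2*(303783 - 8361*(-2116) - 55*(8 - 12*(-29))*(-2116))) = -5817813*929*(8 + 348)/(2*(303783 + 17691876 - 55*(8 + 348)*(-2116))) = -5817813*165362/(303783 + 17691876 - 55*356*(-2116)) = -5817813*165362/(303783 + 17691876 + 41431280) = -5817813/((2/929)*(1/356)*59426939) = -5817813/59426939/165362 = -5817813*165362/59426939 = -962045193306/59426939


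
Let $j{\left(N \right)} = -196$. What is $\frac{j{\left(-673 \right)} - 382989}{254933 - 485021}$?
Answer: $\frac{383185}{230088} \approx 1.6654$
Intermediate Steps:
$\frac{j{\left(-673 \right)} - 382989}{254933 - 485021} = \frac{-196 - 382989}{254933 - 485021} = - \frac{383185}{-230088} = \left(-383185\right) \left(- \frac{1}{230088}\right) = \frac{383185}{230088}$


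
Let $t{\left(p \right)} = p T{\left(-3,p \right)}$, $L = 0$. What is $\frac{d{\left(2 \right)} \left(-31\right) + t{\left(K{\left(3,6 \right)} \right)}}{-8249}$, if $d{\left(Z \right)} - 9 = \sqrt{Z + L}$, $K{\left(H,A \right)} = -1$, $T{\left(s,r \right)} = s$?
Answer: $\frac{276}{8249} + \frac{31 \sqrt{2}}{8249} \approx 0.038773$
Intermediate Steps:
$d{\left(Z \right)} = 9 + \sqrt{Z}$ ($d{\left(Z \right)} = 9 + \sqrt{Z + 0} = 9 + \sqrt{Z}$)
$t{\left(p \right)} = - 3 p$ ($t{\left(p \right)} = p \left(-3\right) = - 3 p$)
$\frac{d{\left(2 \right)} \left(-31\right) + t{\left(K{\left(3,6 \right)} \right)}}{-8249} = \frac{\left(9 + \sqrt{2}\right) \left(-31\right) - -3}{-8249} = \left(\left(-279 - 31 \sqrt{2}\right) + 3\right) \left(- \frac{1}{8249}\right) = \left(-276 - 31 \sqrt{2}\right) \left(- \frac{1}{8249}\right) = \frac{276}{8249} + \frac{31 \sqrt{2}}{8249}$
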